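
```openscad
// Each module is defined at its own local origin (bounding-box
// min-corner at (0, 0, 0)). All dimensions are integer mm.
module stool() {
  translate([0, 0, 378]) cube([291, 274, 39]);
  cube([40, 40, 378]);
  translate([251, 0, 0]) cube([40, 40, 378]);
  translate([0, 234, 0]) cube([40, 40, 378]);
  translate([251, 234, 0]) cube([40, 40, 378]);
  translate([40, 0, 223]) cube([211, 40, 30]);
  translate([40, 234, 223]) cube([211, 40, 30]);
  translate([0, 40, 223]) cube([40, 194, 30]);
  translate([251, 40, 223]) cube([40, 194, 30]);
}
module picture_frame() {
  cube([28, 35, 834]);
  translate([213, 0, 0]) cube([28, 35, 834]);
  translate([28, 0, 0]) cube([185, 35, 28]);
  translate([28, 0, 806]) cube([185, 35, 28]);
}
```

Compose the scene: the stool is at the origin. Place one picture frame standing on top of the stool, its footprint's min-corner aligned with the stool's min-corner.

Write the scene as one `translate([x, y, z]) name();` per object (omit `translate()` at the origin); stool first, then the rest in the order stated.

stool();
translate([0, 0, 417]) picture_frame();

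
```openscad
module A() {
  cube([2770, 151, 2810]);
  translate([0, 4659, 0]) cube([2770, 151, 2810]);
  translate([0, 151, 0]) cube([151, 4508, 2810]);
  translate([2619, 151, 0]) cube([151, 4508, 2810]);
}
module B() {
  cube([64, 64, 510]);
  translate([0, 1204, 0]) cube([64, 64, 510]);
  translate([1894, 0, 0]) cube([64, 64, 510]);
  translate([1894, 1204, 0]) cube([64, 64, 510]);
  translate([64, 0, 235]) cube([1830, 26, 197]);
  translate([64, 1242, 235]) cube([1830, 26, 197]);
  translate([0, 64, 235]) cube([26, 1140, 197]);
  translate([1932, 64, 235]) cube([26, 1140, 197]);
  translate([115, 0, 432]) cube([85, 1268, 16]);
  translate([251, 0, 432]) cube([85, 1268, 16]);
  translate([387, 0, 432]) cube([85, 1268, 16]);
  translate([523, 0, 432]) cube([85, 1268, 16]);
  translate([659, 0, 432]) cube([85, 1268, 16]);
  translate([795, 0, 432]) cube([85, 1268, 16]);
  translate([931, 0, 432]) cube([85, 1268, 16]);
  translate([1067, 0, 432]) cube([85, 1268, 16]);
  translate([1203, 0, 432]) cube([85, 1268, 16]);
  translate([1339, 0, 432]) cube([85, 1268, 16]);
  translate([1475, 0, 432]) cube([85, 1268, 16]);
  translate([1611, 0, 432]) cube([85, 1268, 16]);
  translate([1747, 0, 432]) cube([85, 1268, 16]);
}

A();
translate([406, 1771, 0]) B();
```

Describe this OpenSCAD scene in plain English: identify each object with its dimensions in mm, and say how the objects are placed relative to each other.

A is the wall frame of a small rectangular building: four walls, each 2810 mm tall and 151 mm thick, enclosing a footprint 2770 mm (x) by 4810 mm (y) outside-to-outside, with no floor or roof. The front and back walls (the −y and +y sides) span the full width; the two side walls fit between them.

B is a bed frame 1958 mm long (x) by 1268 mm wide (y). Four 64×64 mm corner posts, 510 mm tall, at the corners of the footprint. Four rails of 26 mm thickness and 197 mm height run between adjacent posts with their undersides at z = 235 mm, their outer faces flush with the outside of the frame (the two x-running rails run between the posts' inner faces; the two y-running rails run between the posts' inner faces). 13 slats, each 85 mm wide (x) and 16 mm thick, lie across the top of the two x-running rails, running the full 1268 mm width of the frame in y; the slats are evenly spaced along x between the inner faces of the end posts with equal gaps (rounded down to the nearest mm) at the −x end and between each pair — any rounding remainder accumulates at the +x end.

The bed frame sits inside the house frame, centred.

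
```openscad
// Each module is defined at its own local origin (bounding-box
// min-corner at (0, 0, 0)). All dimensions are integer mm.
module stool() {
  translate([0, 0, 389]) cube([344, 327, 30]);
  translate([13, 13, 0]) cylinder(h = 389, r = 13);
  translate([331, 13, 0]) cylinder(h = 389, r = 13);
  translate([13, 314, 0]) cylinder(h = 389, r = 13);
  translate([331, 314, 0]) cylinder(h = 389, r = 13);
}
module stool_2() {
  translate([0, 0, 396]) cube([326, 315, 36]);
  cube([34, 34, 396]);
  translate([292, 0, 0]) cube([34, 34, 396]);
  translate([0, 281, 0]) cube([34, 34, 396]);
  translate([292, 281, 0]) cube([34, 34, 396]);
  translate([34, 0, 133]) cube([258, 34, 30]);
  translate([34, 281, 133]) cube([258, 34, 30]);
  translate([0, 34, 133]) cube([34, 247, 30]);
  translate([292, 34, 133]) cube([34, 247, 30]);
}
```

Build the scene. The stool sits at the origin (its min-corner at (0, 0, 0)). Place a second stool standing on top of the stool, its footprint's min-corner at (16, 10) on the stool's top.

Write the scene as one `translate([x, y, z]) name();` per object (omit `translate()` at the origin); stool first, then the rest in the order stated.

stool();
translate([16, 10, 419]) stool_2();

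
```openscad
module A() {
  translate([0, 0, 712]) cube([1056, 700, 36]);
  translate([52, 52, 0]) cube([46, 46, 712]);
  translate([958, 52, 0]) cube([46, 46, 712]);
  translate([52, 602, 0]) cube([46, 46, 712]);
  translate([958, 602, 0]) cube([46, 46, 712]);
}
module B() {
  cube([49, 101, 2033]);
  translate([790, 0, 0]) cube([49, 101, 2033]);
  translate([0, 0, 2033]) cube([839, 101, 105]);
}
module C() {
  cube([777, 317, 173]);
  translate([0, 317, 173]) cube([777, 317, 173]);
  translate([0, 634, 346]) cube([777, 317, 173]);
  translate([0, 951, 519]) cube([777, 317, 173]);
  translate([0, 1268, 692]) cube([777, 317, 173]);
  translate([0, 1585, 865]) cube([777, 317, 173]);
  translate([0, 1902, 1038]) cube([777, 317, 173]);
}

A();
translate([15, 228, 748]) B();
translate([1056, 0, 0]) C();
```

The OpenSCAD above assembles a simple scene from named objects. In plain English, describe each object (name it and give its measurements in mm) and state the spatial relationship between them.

A is a table: top 1056 mm (x) × 700 mm (y), 36 mm thick, upper face at z = 748 mm, on four 46×46 mm square legs, each inset 52 mm from the nearest pair of top edges, running from z = 0 to the bottom of the top.

B is a door frame. The clear opening is 741 mm wide and 2033 mm high. Two 49 mm wide jambs, 101 mm deep, stand either side of the opening from the floor to the top of the opening. A 105 mm thick head sits across the top of both jambs, spanning the full outside width of the frame.

C is a run of 7 identical solid stair steps. Each tread is 777×317 mm and each step block is 173 mm high. Step 1 rests on the floor; step k is offset from step 1 by (k−1)×317 mm in y and (k−1)×173 mm in z.

The door frame is on top of the table. The staircase is against the table's +x side, with their −y faces flush.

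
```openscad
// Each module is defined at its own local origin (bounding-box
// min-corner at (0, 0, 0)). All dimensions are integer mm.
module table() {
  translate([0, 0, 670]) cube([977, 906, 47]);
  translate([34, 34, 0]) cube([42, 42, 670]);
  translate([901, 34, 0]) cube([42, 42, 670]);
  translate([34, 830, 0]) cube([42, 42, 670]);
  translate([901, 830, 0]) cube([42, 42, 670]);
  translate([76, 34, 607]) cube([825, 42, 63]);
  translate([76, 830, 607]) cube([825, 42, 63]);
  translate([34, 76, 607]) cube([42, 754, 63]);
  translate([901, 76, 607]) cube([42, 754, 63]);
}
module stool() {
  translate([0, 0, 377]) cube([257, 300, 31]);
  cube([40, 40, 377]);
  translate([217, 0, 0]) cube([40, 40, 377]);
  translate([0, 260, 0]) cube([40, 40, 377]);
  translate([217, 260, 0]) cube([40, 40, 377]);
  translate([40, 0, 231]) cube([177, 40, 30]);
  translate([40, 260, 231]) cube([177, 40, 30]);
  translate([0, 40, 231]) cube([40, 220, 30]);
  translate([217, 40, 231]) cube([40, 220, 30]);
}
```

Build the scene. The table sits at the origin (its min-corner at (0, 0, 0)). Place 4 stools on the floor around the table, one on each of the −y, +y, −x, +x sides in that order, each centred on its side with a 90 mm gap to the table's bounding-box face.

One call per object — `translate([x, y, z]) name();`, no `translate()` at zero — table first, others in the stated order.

table();
translate([360, -390, 0]) stool();
translate([360, 996, 0]) stool();
translate([-347, 303, 0]) stool();
translate([1067, 303, 0]) stool();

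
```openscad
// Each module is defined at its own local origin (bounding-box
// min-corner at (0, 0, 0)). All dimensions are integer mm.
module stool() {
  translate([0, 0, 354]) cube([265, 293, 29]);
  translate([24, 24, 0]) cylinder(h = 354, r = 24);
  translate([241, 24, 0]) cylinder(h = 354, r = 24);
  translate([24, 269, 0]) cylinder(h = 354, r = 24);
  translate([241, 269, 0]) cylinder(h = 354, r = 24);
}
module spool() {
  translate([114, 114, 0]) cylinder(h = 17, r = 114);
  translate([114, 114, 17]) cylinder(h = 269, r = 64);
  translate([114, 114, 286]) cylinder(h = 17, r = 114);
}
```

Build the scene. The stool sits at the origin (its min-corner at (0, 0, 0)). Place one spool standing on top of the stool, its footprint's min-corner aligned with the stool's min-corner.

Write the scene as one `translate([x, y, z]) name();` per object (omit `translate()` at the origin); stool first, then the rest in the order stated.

stool();
translate([0, 0, 383]) spool();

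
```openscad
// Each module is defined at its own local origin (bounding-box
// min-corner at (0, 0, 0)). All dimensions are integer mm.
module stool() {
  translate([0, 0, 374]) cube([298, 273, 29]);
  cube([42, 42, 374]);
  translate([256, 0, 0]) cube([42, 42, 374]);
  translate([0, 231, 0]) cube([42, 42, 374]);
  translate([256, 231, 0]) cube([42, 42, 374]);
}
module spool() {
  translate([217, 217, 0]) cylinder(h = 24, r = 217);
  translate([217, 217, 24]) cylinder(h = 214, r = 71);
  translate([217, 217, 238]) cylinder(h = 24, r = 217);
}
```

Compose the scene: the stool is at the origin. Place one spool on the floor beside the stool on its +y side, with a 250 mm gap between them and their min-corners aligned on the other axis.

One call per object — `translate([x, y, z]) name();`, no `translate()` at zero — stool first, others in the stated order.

stool();
translate([0, 523, 0]) spool();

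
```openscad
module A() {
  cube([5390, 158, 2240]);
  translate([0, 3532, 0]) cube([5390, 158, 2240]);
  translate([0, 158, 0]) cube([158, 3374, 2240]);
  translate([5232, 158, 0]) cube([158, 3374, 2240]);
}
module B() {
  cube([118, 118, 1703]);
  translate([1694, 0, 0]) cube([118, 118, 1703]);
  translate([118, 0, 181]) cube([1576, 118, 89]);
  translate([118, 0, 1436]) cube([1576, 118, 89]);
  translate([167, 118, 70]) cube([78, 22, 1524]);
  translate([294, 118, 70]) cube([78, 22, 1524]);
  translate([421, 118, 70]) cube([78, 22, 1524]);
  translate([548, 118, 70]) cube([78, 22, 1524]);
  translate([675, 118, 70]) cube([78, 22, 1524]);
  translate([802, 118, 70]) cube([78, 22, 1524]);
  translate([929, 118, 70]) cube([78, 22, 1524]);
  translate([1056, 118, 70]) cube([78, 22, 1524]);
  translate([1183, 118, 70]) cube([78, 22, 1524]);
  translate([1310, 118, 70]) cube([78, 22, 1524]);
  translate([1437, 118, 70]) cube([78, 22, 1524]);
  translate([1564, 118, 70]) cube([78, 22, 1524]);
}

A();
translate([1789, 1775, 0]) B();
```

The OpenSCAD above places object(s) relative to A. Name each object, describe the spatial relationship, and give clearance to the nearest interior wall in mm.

Clearances: x = 1631, y = 1617; minimum 1617 mm.

A is a house frame. B is a fence section. The fence section sits inside the house frame, centred. The clearance to the nearest interior wall is 1617 mm.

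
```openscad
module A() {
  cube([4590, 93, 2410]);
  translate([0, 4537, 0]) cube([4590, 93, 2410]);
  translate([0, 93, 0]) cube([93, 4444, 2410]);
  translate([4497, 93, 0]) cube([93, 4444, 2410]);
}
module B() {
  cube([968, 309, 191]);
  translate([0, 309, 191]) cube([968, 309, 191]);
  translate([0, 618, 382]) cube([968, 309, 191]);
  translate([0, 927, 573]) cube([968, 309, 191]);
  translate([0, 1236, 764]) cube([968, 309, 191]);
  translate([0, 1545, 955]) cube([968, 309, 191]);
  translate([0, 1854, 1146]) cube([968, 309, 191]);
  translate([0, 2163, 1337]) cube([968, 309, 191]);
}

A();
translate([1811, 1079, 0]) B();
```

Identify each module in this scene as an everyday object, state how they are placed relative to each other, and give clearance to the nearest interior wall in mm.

Clearances: x = 1718, y = 986; minimum 986 mm.

A is a house frame. B is a staircase. The staircase sits inside the house frame, centred. The clearance to the nearest interior wall is 986 mm.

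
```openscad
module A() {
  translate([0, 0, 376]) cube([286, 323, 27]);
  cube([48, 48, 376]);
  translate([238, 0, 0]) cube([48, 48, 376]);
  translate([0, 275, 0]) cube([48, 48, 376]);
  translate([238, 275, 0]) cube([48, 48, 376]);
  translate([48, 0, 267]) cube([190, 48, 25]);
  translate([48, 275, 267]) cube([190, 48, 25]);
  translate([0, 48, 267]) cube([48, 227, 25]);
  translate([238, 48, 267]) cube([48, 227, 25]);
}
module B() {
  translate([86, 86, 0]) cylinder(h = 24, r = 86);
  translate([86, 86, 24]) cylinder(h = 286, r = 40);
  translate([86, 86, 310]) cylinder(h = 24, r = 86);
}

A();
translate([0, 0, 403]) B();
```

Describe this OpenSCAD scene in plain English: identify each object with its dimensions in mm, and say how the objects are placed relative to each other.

A is a simple wooden stool: a rectangular seat 286 mm (x) by 323 mm (y), 27 mm thick, top face at z = 403 mm, on four square legs, each 48×48 mm in cross-section. The legs rest on z = 0, each flush with a corner of the seat. Four stretchers, 48 mm wide and 25 mm tall, connect adjacent legs with their undersides at z = 267 mm, each running between the inner faces of the legs it joins and aligned with the legs' outer faces on the other axis.

B is a spool: two coaxial disc flanges of radius 86 mm and thickness 24 mm, joined by a core cylinder of radius 40 mm and height 286 mm. The lower flange rests on z = 0 and the three cylinders share a vertical axis.

The spool is on top of the stool.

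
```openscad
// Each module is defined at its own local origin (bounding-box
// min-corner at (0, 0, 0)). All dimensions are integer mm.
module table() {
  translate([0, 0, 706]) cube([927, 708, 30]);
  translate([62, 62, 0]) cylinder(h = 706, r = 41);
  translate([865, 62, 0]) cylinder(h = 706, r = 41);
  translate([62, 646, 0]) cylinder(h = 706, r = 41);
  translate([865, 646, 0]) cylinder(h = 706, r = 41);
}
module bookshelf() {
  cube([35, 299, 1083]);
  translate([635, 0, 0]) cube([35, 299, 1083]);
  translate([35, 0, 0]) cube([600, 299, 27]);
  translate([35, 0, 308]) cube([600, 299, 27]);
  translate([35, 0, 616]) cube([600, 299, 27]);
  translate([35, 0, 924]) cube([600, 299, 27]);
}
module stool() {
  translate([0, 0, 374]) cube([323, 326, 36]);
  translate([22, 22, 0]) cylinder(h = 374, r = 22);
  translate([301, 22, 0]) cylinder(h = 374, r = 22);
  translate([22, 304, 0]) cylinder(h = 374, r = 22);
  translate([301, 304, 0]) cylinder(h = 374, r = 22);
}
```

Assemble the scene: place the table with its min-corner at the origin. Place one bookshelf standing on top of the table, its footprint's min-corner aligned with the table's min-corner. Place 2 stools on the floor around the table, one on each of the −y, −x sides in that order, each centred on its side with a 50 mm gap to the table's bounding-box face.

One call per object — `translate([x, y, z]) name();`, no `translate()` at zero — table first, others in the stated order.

table();
translate([0, 0, 736]) bookshelf();
translate([302, -376, 0]) stool();
translate([-373, 191, 0]) stool();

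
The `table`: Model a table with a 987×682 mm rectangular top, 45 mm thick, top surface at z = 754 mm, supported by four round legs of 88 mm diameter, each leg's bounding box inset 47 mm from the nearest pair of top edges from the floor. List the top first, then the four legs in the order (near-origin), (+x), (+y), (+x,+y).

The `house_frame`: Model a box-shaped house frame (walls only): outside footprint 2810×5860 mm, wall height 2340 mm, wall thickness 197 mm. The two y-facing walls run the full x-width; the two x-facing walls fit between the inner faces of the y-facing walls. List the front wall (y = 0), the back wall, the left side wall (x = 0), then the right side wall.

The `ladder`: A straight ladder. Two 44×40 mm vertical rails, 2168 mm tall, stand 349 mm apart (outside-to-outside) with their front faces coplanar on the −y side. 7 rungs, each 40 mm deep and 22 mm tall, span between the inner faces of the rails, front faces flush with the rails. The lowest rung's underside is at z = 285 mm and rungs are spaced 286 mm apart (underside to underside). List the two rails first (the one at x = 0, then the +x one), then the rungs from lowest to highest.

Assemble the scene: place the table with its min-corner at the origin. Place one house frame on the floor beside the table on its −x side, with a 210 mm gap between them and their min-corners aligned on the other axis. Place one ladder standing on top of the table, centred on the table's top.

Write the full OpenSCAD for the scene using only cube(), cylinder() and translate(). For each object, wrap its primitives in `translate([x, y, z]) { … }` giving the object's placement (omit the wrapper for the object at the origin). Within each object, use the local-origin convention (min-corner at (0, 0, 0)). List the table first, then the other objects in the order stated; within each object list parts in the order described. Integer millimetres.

translate([0, 0, 709]) cube([987, 682, 45]);
translate([91, 91, 0]) cylinder(h = 709, r = 44);
translate([896, 91, 0]) cylinder(h = 709, r = 44);
translate([91, 591, 0]) cylinder(h = 709, r = 44);
translate([896, 591, 0]) cylinder(h = 709, r = 44);
translate([-3020, 0, 0]) {
  cube([2810, 197, 2340]);
  translate([0, 5663, 0]) cube([2810, 197, 2340]);
  translate([0, 197, 0]) cube([197, 5466, 2340]);
  translate([2613, 197, 0]) cube([197, 5466, 2340]);
}
translate([319, 321, 754]) {
  cube([44, 40, 2168]);
  translate([305, 0, 0]) cube([44, 40, 2168]);
  translate([44, 0, 285]) cube([261, 40, 22]);
  translate([44, 0, 571]) cube([261, 40, 22]);
  translate([44, 0, 857]) cube([261, 40, 22]);
  translate([44, 0, 1143]) cube([261, 40, 22]);
  translate([44, 0, 1429]) cube([261, 40, 22]);
  translate([44, 0, 1715]) cube([261, 40, 22]);
  translate([44, 0, 2001]) cube([261, 40, 22]);
}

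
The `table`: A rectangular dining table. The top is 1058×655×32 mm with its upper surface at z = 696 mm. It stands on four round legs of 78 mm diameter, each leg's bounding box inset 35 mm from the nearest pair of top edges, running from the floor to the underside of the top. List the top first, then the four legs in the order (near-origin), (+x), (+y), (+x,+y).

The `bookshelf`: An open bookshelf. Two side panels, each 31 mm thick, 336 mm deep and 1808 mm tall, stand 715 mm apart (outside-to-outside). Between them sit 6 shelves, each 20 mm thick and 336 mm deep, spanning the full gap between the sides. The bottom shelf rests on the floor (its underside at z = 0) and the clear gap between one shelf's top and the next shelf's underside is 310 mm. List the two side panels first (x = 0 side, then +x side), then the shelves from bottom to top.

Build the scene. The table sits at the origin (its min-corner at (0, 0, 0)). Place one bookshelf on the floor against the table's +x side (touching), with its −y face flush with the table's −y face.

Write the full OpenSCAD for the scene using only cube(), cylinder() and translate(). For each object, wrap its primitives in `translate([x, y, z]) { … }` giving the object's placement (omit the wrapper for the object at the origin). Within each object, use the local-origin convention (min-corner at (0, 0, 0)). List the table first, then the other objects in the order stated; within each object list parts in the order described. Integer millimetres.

translate([0, 0, 664]) cube([1058, 655, 32]);
translate([74, 74, 0]) cylinder(h = 664, r = 39);
translate([984, 74, 0]) cylinder(h = 664, r = 39);
translate([74, 581, 0]) cylinder(h = 664, r = 39);
translate([984, 581, 0]) cylinder(h = 664, r = 39);
translate([1058, 0, 0]) {
  cube([31, 336, 1808]);
  translate([684, 0, 0]) cube([31, 336, 1808]);
  translate([31, 0, 0]) cube([653, 336, 20]);
  translate([31, 0, 330]) cube([653, 336, 20]);
  translate([31, 0, 660]) cube([653, 336, 20]);
  translate([31, 0, 990]) cube([653, 336, 20]);
  translate([31, 0, 1320]) cube([653, 336, 20]);
  translate([31, 0, 1650]) cube([653, 336, 20]);
}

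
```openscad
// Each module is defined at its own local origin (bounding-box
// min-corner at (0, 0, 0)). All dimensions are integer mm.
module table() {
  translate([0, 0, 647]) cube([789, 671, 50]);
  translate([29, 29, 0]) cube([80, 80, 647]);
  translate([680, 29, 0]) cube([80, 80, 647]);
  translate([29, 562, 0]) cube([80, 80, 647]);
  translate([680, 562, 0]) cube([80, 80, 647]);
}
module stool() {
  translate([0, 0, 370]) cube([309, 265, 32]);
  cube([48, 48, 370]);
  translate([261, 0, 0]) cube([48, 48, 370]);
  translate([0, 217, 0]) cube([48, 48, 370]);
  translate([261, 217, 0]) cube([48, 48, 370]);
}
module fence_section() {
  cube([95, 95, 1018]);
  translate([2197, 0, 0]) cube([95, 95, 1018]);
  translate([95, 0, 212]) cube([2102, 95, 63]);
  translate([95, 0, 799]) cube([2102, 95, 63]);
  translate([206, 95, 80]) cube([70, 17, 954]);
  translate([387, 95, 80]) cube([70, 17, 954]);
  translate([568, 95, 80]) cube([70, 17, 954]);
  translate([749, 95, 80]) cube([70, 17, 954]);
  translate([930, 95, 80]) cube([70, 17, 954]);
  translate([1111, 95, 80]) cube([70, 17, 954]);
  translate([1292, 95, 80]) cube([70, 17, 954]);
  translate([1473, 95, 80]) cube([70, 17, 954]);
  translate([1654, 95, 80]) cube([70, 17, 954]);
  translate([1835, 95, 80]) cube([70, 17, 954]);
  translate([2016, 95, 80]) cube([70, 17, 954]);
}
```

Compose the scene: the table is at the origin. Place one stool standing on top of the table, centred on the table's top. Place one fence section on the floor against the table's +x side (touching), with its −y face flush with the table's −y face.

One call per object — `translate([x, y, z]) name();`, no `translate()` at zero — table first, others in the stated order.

table();
translate([240, 203, 697]) stool();
translate([789, 0, 0]) fence_section();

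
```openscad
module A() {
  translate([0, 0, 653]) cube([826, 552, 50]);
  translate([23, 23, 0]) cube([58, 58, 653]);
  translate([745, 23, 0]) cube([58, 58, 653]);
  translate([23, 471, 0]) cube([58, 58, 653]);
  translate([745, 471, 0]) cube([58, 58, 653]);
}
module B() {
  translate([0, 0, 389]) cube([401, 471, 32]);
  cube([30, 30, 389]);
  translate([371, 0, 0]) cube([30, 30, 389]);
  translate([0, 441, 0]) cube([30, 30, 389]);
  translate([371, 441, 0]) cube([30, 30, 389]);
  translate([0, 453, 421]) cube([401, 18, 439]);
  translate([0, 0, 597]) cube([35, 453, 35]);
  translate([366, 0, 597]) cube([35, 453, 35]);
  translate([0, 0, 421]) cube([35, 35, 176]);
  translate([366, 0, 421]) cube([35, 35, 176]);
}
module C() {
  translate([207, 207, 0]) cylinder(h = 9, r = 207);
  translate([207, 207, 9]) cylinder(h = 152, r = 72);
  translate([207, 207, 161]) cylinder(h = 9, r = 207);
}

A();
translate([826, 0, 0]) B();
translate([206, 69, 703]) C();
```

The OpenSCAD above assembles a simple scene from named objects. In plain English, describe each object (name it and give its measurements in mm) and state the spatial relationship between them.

A is a rectangular dining table. The top is 826×552×50 mm with its upper surface at z = 703 mm. It stands on four 58×58 mm square legs, each inset 23 mm from the nearest pair of top edges, running from the floor to the underside of the top.

B is a chair. The seat is a 401×471×32 mm slab with its top at z = 421 mm, on four 30×30 mm corner legs (flush with the seat edges, standing on z = 0). A flat backrest 18 mm thick, 439 mm tall, spans the full seat width and rises from the seat top along its +y edge, rear face flush with the rear of the seat. Two armrests of 35×35 mm section run along each side from the seat's front edge to the front of the backrest, top faces 211 mm above the seat top and outer faces flush with the seat's x-edges; a 35×35 mm post under the front of each armrest stands on the seat at the front corner.

C is a spool: two coaxial disc flanges of radius 207 mm and thickness 9 mm, joined by a core cylinder of radius 72 mm and height 152 mm. The lower flange rests on z = 0 and the three cylinders share a vertical axis.

The chair is against the table's +x side, with their −y faces flush. The spool is on top of the table, centred.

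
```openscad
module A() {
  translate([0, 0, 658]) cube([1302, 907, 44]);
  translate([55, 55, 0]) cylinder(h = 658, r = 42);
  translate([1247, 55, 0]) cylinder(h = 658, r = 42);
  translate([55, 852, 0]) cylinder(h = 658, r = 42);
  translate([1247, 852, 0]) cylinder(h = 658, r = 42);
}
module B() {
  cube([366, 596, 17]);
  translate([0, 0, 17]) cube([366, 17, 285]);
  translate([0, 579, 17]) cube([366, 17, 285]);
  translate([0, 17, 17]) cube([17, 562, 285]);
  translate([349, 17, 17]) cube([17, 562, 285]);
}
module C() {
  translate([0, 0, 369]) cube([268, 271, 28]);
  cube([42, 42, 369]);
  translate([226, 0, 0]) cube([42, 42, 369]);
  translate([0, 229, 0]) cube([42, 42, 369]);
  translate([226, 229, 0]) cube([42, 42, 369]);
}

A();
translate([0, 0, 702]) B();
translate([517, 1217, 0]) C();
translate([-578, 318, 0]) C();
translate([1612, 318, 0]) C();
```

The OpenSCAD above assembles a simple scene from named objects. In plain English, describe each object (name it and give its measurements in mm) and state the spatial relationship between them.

A is a table with a 1302×907 mm rectangular top, 44 mm thick, top surface at z = 702 mm, supported by four round legs of 84 mm diameter, each leg's bounding box inset 13 mm from the nearest pair of top edges, running from the floor.

B is an open storage box with external size 366×596×302 mm and wall thickness 17 mm (the base is also 17 mm thick). The base covers the whole footprint; the four walls stand on the base, with the y-facing walls full-width and the x-facing walls fitting between their inner faces.

C is a four-legged stool. The seat is a 268×271×28 mm slab whose top surface is at z = 397 mm; four square legs, each 42×42 mm in cross-section, run from the floor (z = 0) to the underside of the seat, each flush with a corner of the seat.

The open box is on top of the table. Three stools sit around the table at the +y, −x, +x sides.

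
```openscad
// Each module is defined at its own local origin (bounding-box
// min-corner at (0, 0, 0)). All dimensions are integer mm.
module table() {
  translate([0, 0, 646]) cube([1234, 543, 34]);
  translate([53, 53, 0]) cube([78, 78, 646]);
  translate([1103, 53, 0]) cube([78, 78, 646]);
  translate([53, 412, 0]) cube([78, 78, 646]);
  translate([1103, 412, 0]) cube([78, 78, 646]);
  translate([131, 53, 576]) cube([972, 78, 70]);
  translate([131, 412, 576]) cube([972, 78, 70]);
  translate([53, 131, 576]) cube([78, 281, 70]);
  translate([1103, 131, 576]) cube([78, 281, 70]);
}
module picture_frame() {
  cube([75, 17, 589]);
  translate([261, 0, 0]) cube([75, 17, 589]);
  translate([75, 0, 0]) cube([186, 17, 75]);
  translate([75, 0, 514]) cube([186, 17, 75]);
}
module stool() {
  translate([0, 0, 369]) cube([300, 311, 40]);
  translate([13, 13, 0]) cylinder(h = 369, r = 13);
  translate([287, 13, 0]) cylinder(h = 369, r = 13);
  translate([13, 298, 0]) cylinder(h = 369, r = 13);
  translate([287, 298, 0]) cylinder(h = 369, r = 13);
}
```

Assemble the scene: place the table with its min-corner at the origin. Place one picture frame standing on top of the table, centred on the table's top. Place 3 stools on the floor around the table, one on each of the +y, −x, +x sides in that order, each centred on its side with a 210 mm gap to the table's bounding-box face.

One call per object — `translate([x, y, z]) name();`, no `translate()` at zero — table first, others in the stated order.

table();
translate([449, 263, 680]) picture_frame();
translate([467, 753, 0]) stool();
translate([-510, 116, 0]) stool();
translate([1444, 116, 0]) stool();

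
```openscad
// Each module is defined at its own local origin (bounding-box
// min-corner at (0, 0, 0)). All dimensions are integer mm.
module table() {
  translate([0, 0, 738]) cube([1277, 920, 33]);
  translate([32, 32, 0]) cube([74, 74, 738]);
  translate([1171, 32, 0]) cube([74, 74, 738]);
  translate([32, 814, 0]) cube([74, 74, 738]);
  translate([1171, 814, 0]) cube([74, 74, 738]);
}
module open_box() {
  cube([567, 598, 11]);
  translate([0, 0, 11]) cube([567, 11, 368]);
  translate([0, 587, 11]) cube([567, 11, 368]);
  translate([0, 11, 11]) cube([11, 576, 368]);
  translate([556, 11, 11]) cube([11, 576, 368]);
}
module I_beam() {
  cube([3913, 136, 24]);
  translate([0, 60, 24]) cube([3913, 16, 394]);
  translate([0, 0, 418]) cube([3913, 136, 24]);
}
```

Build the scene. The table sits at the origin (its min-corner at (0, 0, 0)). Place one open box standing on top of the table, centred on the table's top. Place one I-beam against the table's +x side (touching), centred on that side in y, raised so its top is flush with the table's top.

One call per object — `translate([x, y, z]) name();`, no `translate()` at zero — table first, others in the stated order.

table();
translate([355, 161, 771]) open_box();
translate([1277, 392, 329]) I_beam();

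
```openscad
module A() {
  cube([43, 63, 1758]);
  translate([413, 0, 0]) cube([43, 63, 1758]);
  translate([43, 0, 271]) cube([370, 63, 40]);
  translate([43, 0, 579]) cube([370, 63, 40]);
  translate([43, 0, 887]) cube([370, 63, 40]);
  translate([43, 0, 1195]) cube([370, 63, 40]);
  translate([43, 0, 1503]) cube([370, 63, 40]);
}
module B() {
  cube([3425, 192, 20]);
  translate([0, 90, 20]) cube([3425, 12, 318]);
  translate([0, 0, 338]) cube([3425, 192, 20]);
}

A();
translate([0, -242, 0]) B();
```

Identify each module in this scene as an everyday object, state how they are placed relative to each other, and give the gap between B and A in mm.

A is a ladder. B is an I-beam. The I-beam is on the floor beside the ladder on its −y side. The gap between the I-beam and the ladder is 50 mm.

The I-beam's nearest face is 50 mm from the ladder's −y face.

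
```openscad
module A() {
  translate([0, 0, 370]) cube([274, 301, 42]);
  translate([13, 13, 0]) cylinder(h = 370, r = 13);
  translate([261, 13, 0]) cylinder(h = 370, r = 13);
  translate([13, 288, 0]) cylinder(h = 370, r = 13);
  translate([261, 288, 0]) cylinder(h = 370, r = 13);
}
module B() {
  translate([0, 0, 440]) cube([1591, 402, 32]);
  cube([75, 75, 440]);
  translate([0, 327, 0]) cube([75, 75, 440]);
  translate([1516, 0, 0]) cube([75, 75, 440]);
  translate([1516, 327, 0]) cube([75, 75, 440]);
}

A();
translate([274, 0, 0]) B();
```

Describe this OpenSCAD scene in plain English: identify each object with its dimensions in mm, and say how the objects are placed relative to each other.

A is a simple wooden stool: a rectangular seat 274 mm (x) by 301 mm (y), 42 mm thick, top face at z = 412 mm, on four round legs, each 26 mm in diameter. The legs rest on z = 0, each leg's axis is inset half a diameter from the nearest pair of seat edges (so the leg's bounding box is flush with the corner).

B is a long wooden bench with a 1591 mm (x) × 402 mm (y) seat, 32 mm thick, its top surface 472 mm above the floor. Four 75 mm square legs at the seat corners, flush with the edges, run from z = 0 to the seat underside.

The bench is against the stool's +x side, with their −y faces flush.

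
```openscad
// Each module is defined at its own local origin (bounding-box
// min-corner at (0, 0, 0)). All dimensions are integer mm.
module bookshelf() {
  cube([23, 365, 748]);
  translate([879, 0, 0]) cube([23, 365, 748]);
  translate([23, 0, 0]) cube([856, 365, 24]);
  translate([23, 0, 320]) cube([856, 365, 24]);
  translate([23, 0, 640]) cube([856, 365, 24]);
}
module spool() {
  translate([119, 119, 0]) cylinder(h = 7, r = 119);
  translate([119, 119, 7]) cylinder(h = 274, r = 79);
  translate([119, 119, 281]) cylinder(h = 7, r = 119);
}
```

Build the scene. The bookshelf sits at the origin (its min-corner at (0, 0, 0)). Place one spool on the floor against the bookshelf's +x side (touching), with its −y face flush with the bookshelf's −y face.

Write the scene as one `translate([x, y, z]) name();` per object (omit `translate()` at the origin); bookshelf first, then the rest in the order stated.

bookshelf();
translate([902, 0, 0]) spool();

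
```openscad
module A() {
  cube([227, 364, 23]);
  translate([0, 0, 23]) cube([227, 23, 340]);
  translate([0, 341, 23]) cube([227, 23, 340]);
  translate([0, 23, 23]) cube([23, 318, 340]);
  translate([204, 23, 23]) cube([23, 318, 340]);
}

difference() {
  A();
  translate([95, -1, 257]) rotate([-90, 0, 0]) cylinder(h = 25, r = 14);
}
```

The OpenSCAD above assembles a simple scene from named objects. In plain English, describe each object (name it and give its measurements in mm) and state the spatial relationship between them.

A is an open storage box with external size 227×364×363 mm and wall thickness 23 mm (the base is also 23 mm thick). The base covers the whole footprint; the four walls stand on the base, with the y-facing walls full-width and the x-facing walls fitting between their inner faces.

The open box has a circular hole of radius 14 mm through its front wall, centred at (x = 95, z = 257).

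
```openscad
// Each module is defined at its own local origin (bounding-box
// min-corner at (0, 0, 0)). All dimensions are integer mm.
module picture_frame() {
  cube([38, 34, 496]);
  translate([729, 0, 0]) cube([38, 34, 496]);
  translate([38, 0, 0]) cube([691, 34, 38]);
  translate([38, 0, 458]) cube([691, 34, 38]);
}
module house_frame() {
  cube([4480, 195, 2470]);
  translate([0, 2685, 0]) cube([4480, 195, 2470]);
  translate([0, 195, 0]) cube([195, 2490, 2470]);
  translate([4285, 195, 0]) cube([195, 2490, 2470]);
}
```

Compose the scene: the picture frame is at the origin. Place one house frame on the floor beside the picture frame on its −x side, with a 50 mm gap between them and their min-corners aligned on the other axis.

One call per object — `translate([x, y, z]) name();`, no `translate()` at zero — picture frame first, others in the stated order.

picture_frame();
translate([-4530, 0, 0]) house_frame();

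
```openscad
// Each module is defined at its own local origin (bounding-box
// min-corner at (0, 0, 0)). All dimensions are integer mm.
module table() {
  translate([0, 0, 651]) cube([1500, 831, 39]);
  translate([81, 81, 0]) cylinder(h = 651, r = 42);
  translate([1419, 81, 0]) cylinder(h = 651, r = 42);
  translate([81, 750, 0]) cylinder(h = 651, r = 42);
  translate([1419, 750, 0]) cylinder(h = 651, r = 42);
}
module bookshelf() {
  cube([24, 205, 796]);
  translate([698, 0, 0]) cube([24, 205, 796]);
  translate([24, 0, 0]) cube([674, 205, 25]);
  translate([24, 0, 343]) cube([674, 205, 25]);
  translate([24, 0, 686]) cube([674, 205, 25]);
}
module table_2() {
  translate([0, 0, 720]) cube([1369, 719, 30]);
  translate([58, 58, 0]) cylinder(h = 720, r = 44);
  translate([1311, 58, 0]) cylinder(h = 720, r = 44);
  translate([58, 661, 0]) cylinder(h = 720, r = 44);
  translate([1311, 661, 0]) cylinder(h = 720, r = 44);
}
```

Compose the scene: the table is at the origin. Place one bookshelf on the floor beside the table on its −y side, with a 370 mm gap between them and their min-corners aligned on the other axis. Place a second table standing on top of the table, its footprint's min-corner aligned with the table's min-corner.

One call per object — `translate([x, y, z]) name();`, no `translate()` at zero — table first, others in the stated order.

table();
translate([0, -575, 0]) bookshelf();
translate([0, 0, 690]) table_2();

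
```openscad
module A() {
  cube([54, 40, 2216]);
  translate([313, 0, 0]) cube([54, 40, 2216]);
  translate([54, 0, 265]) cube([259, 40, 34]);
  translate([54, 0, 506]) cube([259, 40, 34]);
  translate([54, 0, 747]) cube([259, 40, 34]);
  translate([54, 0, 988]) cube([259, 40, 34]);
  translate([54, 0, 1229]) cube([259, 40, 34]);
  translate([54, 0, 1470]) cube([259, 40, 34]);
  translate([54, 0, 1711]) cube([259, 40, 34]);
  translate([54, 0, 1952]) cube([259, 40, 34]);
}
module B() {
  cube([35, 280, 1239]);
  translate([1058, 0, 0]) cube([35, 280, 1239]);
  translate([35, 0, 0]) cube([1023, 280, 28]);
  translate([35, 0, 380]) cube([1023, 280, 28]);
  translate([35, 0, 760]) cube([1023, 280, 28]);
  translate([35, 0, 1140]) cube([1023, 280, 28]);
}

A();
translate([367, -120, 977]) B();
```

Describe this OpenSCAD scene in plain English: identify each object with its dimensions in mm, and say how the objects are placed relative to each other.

A is a wooden ladder with two side rails of 54×40 mm section and 2216 mm height, set 367 mm apart overall. Between them run 8 rectangular rungs (40 mm deep, 34 mm thick), front faces flush with the rails' −y face. The bottom of the first rung is 265 mm above the floor and each subsequent rung is 241 mm higher than the one below.

B is a bookshelf 1093 mm wide overall, 280 mm deep and 1239 mm tall. The two sides are 35 mm thick vertical panels. 4 horizontal shelves of 28 mm thickness span between the inner faces of the sides; the lowest shelf sits on the floor and shelves are stacked with a clear vertical gap of 352 mm between each pair.

The bookshelf is beside the ladder with their tops flush at z = 2216.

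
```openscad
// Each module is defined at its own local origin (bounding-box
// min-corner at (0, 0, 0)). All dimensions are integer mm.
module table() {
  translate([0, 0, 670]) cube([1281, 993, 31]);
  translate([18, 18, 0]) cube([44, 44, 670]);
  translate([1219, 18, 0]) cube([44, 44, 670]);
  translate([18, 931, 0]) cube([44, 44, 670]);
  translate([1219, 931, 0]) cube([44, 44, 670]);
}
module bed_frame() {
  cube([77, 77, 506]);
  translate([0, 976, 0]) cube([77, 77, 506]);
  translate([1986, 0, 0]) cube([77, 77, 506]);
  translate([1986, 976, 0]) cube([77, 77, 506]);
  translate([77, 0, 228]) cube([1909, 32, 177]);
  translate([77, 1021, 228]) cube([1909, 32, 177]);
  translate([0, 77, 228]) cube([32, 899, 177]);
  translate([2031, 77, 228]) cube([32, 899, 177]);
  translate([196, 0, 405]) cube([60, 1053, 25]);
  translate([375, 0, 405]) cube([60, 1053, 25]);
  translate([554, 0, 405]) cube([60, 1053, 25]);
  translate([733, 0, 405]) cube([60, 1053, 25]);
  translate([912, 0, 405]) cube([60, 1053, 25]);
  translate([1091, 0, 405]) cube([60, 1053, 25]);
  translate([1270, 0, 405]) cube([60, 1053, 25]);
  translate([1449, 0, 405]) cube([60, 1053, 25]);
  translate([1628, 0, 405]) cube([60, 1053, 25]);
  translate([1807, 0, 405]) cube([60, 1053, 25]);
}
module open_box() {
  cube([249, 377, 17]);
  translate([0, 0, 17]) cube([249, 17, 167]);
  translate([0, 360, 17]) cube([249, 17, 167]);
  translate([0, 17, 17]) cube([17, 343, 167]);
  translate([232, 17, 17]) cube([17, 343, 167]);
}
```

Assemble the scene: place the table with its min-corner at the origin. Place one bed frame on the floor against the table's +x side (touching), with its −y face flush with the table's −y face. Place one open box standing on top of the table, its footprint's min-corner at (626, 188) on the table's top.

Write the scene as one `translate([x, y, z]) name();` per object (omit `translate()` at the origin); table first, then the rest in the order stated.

table();
translate([1281, 0, 0]) bed_frame();
translate([626, 188, 701]) open_box();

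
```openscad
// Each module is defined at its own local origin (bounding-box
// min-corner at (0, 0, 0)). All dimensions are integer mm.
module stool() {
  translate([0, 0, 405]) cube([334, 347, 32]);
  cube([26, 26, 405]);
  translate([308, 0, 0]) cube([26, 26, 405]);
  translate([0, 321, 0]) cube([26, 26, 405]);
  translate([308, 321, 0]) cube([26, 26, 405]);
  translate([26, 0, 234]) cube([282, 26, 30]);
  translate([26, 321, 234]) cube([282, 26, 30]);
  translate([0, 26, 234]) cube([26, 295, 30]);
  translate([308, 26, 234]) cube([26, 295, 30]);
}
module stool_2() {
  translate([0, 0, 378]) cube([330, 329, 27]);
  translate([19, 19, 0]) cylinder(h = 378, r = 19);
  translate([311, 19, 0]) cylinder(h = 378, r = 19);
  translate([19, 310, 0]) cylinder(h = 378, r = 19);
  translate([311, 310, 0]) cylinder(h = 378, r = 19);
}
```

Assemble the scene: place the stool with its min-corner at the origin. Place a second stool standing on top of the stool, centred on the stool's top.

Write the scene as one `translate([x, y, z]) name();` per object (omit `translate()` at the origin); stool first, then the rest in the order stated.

stool();
translate([2, 9, 437]) stool_2();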